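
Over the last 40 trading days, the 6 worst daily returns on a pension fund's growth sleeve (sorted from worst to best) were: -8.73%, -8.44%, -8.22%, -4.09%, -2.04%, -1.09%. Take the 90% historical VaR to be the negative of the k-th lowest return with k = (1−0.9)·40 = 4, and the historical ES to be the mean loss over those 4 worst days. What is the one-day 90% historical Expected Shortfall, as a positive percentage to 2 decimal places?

The 4 worst returns sum to -29.48%.
ES = −(-29.48%) / 4 = 7.37%.

7.37%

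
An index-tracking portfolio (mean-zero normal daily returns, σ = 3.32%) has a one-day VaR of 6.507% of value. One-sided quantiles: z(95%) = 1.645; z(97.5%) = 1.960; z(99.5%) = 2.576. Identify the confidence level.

97.5%

Implied z = VaR/σ = 6.507 / 3.32 = 1.960.
This matches z(97.5%) = 1.960.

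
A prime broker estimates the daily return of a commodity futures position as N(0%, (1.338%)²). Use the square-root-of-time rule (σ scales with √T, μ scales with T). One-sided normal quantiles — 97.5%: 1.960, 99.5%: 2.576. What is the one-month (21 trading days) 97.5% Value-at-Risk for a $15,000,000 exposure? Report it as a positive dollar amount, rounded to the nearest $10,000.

σ_{21d} = 1.338% × √21 = 6.131%.
VaR = 1.960 × 6.131% = 12.017%.
On $15,000,000: 0.12017 × $15,000,000 = $1,802,550.

$1,800,000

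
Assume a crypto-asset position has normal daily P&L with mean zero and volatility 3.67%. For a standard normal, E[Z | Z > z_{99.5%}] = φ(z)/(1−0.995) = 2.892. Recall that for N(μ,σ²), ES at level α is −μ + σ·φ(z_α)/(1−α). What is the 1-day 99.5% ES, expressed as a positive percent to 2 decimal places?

ES = 3.67% × 2.892 = 10.614%.

10.61%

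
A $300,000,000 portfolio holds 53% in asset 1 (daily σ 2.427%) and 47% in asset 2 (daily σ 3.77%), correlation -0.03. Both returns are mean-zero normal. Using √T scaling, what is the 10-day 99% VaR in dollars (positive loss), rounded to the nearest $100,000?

σ_p = √(0.53²·2.427² + 0.47²·3.77² + 2·-0.03·0.53·0.47·2.427·3.77) = 2.158%.
σ_{10d} = 2.158% × √10 = 6.824%.
z(99%) = 2.326.
VaR = 2.326 × 6.824% = 15.873%; on $300,000,000 that is $47,619,000.

$47,600,000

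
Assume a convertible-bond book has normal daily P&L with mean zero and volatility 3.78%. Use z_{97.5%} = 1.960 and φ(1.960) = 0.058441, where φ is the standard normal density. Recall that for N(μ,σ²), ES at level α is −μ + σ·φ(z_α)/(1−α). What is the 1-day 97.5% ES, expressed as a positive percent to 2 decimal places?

Tail multiplier: φ(z)/(1−α) = 0.058441 / 0.025 = 2.338.
ES = 3.78% × 2.338 = 8.838%.

8.84%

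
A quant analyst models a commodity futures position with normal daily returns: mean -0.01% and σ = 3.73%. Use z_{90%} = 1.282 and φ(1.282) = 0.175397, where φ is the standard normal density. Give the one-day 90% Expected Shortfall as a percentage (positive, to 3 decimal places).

Tail multiplier: φ(z)/(1−α) = 0.175397 / 0.1 = 1.754.
ES = −(-0.01%) + 3.73% × 1.754 = 6.552%.

6.552%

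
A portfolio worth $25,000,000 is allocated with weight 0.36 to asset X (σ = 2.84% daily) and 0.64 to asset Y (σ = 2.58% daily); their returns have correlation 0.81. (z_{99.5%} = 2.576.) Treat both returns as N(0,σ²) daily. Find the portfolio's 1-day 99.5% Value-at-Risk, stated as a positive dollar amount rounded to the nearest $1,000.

σ_p² = 0.36²·2.84² + 0.64²·2.58² + 2·0.81·0.36·0.64·2.84·2.58 = 6.5066 (%²).
σ_p = √6.5066 = 2.551%.
VaR = 2.576 × 2.551% = 6.571%; on $25,000,000 that is $1,642,750.

$1,643,000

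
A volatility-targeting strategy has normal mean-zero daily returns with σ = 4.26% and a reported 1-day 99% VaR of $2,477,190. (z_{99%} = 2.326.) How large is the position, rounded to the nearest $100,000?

VaR as a fraction of value: z·σ = 2.326 × 4.26% = 9.90876%.
Position = $2,477,190 / 0.0990876 = $25,000,000.

$25,000,000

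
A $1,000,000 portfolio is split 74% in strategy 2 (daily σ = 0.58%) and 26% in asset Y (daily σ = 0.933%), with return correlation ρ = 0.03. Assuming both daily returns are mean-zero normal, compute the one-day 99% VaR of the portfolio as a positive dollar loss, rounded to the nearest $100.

σ_p² = 0.74²·0.58² + 0.26²·0.933² + 2·0.03·0.74·0.26·0.58·0.933 = 0.2493 (%²).
σ_p = √0.2493 = 0.499%.
At 99%, z = 2.326.
VaR = 2.326 × 0.499% = 1.161%; on $1,000,000 that is $11,610.

$11,600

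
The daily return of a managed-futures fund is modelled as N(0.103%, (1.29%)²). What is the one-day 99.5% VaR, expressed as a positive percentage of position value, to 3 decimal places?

At 99.5% one-sided, z = 2.576.
VaR = −μ + z·σ = −(0.103%) + 2.576 × 1.29% = 3.220%.

3.220%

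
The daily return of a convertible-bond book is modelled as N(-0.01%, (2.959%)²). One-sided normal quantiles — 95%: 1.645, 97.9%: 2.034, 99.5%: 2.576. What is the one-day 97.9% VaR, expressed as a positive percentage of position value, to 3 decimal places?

VaR = −μ + z·σ = −(-0.01%) + 2.034 × 2.959% = 6.029%.

6.029%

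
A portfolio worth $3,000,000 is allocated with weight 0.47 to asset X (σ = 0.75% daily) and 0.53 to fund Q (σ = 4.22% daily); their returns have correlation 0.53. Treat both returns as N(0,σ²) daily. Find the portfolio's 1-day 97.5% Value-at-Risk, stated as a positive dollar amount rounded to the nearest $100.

σ_p² = 0.47²·0.75² + 0.53²·4.22² + 2·0.53·0.47·0.53·0.75·4.22 = 5.9623 (%²).
σ_p = √5.9623 = 2.442%.
At 97.5%, z = 1.960.
VaR = 1.960 × 2.442% = 4.786%; on $3,000,000 that is $143,580.

$143,600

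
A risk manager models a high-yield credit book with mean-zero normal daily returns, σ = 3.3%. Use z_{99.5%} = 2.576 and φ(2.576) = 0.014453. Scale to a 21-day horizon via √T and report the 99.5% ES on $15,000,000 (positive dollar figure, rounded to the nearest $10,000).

σ_{21d} = 3.3% × √21 = 15.122%.
ES multiplier = φ(z)/(1−α) = 0.014453/0.005 = 2.891.
ES = 15.122% × 2.891 = 43.718%; on $15,000,000: $6,557,700.

$6,560,000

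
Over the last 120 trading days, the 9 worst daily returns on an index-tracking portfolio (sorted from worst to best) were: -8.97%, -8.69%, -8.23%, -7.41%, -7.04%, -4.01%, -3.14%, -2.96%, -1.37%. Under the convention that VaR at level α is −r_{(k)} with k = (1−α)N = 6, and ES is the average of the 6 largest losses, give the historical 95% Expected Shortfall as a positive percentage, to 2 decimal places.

The 6 worst returns sum to -44.35%.
ES = −(-44.35%) / 6 = 7.3916…% ≈ 7.39%.

7.39%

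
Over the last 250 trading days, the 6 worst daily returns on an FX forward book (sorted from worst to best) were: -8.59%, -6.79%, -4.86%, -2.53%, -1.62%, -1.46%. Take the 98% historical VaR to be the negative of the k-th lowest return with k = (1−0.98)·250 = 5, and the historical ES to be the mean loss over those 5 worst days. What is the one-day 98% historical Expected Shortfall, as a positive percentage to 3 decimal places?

The 5 worst returns sum to -24.39%.
ES = −(-24.39%) / 5 = 4.878%.

4.878%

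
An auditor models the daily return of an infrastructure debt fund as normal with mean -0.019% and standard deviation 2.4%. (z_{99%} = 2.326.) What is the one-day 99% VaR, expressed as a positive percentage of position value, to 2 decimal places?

VaR = −μ + z·σ = −(-0.019%) + 2.326 × 2.4% = 5.601%.

5.60%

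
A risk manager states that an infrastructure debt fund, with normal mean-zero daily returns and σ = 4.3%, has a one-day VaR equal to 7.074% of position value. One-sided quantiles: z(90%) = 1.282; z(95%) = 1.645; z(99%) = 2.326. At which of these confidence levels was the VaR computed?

95%

Implied z = VaR/σ = 7.074 / 4.3 = 1.645.
This matches z(95%) = 1.645.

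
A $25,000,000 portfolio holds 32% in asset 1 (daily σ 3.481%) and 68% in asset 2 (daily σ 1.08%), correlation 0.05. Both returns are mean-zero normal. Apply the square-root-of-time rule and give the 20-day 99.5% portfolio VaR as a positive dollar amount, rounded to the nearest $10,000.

$3,930,000

σ_p = √(0.32²·3.481² + 0.68²·1.08² + 2·0.05·0.32·0.68·3.481·1.08) = 1.365%.
σ_{20d} = 1.365% × √20 = 6.104%.
z(99.5%) = 2.576.
VaR = 2.576 × 6.104% = 15.724%; on $25,000,000 that is $3,931,000.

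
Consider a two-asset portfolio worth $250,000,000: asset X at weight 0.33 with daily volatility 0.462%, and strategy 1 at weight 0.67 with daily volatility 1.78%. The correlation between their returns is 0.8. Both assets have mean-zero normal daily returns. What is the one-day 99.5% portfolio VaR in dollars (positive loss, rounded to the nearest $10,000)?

$8,490,000

σ_p² = 0.33²·0.462² + 0.67²·1.78² + 2·0.8·0.33·0.67·0.462·1.78 = 1.7365 (%²).
σ_p = √1.7365 = 1.318%.
At 99.5%, z = 2.576.
VaR = 2.576 × 1.318% = 3.395%; on $250,000,000 that is $8,487,500.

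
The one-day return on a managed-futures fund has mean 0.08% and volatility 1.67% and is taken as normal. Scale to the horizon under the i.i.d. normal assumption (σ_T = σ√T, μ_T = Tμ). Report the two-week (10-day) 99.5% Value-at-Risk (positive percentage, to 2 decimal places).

12.80%

At 99.5%, z = 2.576.
σ_{10d} = 1.67% × √10 = 5.281%; μ_{10d} = 10 × 0.08% = 0.800%.
VaR = −(0.800%) + 2.576 × 5.281% = 12.804%.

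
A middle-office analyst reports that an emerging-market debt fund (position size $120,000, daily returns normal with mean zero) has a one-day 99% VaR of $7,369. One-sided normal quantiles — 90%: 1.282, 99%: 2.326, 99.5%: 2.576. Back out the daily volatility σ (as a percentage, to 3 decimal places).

VaR as a fraction: $7,369 / $120,000 = 6.141%.
σ = VaR / z = 6.141% / 2.326 = 2.640%.

2.640%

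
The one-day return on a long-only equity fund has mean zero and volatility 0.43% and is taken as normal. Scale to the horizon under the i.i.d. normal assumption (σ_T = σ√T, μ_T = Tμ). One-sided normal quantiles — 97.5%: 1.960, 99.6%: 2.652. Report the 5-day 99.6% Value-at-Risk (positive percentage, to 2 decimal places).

2.55%

σ_{5d} = 0.43% × √5 = 0.962%.
VaR = 2.652 × 0.962% = 2.551%.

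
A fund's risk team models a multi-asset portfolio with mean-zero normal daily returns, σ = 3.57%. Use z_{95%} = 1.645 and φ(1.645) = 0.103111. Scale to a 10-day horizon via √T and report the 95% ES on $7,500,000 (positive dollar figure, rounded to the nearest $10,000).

σ_{10d} = 3.57% × √10 = 11.289%.
ES multiplier = φ(z)/(1−α) = 0.103111/0.05 = 2.062.
ES = 11.289% × 2.062 = 23.278%; on $7,500,000: $1,745,850.

$1,750,000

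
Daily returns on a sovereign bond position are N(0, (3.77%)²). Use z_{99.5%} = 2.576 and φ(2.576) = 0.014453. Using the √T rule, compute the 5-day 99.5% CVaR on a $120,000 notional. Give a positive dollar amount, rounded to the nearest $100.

$29,200

σ_{5d} = 3.77% × √5 = 8.430%.
ES multiplier = φ(z)/(1−α) = 0.014453/0.005 = 2.891.
ES = 8.430% × 2.891 = 24.371%; on $120,000: $29,245.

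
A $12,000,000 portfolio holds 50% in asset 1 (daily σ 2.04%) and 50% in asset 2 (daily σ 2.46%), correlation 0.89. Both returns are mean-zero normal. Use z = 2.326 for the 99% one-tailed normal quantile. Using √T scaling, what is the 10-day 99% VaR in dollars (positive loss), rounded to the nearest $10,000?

$1,930,000

σ_p = √(0.5²·2.04² + 0.5²·2.46² + 2·0.89·0.5·0.5·2.04·2.46) = 2.188%.
σ_{10d} = 2.188% × √10 = 6.919%.
VaR = 2.326 × 6.919% = 16.094%; on $12,000,000 that is $1,931,280.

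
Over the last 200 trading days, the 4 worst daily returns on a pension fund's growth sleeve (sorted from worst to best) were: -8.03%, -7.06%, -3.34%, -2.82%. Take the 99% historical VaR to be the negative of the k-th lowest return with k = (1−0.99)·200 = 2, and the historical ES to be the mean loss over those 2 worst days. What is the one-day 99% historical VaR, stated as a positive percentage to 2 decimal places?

k = 2; the 2nd lowest return is -7.06%, so VaR = 7.06%.

7.06%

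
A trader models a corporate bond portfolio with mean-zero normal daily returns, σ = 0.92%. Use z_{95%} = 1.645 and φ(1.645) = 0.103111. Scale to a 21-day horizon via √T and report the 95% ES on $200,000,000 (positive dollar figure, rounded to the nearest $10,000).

σ_{21d} = 0.92% × √21 = 4.216%.
ES multiplier = φ(z)/(1−α) = 0.103111/0.05 = 2.062.
ES = 4.216% × 2.062 = 8.693%; on $200,000,000: $17,386,000.

$17,390,000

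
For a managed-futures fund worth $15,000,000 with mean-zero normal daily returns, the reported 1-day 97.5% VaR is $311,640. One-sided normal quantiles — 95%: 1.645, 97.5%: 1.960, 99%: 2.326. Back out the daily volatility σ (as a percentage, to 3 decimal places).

VaR as a fraction: $311,640 / $15,000,000 = 2.078%.
σ = VaR / z = 2.078% / 1.960 = 1.060%.

1.060%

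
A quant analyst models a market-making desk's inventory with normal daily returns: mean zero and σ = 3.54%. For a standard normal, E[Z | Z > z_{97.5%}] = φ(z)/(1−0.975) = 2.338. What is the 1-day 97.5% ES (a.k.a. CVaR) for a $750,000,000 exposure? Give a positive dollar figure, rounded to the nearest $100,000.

ES = 3.54% × 2.338 = 8.277%.
On $750,000,000: 0.08277 × $750,000,000 = $62,077,500.

$62,100,000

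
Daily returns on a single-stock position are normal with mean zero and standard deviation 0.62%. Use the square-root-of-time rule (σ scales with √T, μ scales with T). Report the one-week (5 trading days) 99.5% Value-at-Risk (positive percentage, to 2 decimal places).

At 99.5%, z = 2.576.
σ_{5d} = 0.62% × √5 = 1.386%.
VaR = 2.576 × 1.386% = 3.570%.

3.57%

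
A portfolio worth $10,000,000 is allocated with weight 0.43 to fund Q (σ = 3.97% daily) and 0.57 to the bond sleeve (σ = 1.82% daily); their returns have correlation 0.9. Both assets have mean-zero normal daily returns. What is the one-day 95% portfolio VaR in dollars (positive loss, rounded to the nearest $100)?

σ_p² = 0.43²·3.97² + 0.57²·1.82² + 2·0.9·0.43·0.57·3.97·1.82 = 7.1781 (%²).
σ_p = √7.1781 = 2.679%.
At 95%, z = 1.645.
VaR = 1.645 × 2.679% = 4.407%; on $10,000,000 that is $440,700.

$440,700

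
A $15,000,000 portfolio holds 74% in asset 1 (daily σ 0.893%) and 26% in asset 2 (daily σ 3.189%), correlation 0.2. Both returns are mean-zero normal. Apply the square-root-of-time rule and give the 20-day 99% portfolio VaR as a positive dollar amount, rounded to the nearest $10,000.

$1,810,000

σ_p = √(0.74²·0.893² + 0.26²·3.189² + 2·0.2·0.74·0.26·0.893·3.189) = 1.159%.
σ_{20d} = 1.159% × √20 = 5.183%.
z(99%) = 2.326.
VaR = 2.326 × 5.183% = 12.056%; on $15,000,000 that is $1,808,400.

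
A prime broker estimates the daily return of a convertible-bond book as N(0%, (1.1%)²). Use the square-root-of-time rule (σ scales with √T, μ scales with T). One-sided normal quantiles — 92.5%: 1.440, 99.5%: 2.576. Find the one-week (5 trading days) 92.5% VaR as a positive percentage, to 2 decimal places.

3.54%

σ_{5d} = 1.1% × √5 = 2.460%.
VaR = 1.440 × 2.460% = 3.542%.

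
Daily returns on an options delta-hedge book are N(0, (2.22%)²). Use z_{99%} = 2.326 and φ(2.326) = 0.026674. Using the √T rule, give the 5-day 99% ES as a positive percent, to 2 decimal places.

13.24%

σ_{5d} = 2.22% × √5 = 4.964%.
ES multiplier = φ(z)/(1−α) = 0.026674/0.01 = 2.667.
ES = 4.964% × 2.667 = 13.239%.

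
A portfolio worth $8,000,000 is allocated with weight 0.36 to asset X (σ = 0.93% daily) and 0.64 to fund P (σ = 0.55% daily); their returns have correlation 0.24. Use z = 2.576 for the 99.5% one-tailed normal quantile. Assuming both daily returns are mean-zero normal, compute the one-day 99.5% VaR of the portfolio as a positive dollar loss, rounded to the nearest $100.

$111,500

σ_p² = 0.36²·0.93² + 0.64²·0.55² + 2·0.24·0.36·0.64·0.93·0.55 = 0.2926 (%²).
σ_p = √0.2926 = 0.541%.
VaR = 2.576 × 0.541% = 1.394%; on $8,000,000 that is $111,520.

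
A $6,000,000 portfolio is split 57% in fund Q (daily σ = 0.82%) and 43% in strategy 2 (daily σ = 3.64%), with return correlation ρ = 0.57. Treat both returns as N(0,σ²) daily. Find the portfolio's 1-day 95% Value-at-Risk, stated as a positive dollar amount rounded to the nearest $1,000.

σ_p² = 0.57²·0.82² + 0.43²·3.64² + 2·0.57·0.57·0.43·0.82·3.64 = 3.5023 (%²).
σ_p = √3.5023 = 1.871%.
At 95%, z = 1.645.
VaR = 1.645 × 1.871% = 3.078%; on $6,000,000 that is $184,680.

$185,000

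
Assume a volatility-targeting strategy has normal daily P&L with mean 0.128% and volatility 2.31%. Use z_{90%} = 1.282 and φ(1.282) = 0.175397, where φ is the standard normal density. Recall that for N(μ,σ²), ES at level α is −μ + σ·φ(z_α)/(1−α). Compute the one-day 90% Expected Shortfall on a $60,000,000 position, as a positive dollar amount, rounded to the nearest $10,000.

Tail multiplier: φ(z)/(1−α) = 0.175397 / 0.1 = 1.754.
ES = −(0.128%) + 2.31% × 1.754 = 3.924%.
On $60,000,000: 0.03924 × $60,000,000 = $2,354,400.

$2,350,000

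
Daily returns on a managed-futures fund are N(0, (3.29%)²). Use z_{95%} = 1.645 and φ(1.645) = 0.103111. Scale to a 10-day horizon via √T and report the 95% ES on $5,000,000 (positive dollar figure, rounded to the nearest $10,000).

$1,070,000

σ_{10d} = 3.29% × √10 = 10.404%.
ES multiplier = φ(z)/(1−α) = 0.103111/0.05 = 2.062.
ES = 10.404% × 2.062 = 21.453%; on $5,000,000: $1,072,650.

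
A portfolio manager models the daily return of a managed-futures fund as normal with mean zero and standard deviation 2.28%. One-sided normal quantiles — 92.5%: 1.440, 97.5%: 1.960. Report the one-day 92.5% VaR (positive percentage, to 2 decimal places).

3.28%

VaR = z·σ = 1.440 × 2.28% = 3.283%.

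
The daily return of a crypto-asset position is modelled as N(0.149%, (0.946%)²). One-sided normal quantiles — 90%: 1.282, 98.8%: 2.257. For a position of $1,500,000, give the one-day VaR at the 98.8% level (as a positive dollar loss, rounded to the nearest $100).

VaR = −μ + z·σ = −(0.149%) + 2.257 × 0.946% = 1.986%.
On $1,500,000: 0.01986 × $1,500,000 = $29,790.

$29,800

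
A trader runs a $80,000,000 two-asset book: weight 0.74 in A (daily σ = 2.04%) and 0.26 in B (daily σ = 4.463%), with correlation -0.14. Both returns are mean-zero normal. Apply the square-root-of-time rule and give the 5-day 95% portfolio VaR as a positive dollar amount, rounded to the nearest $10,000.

σ_p = √(0.74²·2.04² + 0.26²·4.463² + 2·-0.14·0.74·0.26·2.04·4.463) = 1.771%.
σ_{5d} = 1.771% × √5 = 3.960%.
z(95%) = 1.645.
VaR = 1.645 × 3.960% = 6.514%; on $80,000,000 that is $5,211,200.

$5,210,000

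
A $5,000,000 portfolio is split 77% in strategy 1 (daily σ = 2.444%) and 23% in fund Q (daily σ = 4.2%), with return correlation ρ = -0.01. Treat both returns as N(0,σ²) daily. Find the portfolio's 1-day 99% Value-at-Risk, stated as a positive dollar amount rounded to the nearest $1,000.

σ_p² = 0.77²·2.444² + 0.23²·4.2² + 2·-0.01·0.77·0.23·2.444·4.2 = 4.4383 (%²).
σ_p = √4.4383 = 2.107%.
At 99%, z = 2.326.
VaR = 2.326 × 2.107% = 4.901%; on $5,000,000 that is $245,050.

$245,000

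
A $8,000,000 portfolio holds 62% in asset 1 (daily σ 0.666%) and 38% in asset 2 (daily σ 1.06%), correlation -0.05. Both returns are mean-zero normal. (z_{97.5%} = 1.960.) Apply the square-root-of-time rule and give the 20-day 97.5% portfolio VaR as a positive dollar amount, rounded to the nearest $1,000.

$394,000

σ_p = √(0.62²·0.666² + 0.38²·1.06² + 2·-0.05·0.62·0.38·0.666·1.06) = 0.562%.
σ_{20d} = 0.562% × √20 = 2.513%.
VaR = 1.960 × 2.513% = 4.925%; on $8,000,000 that is $394,000.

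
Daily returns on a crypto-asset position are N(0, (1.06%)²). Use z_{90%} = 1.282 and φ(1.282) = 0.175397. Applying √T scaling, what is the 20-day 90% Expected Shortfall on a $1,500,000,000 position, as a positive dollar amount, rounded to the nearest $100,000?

σ_{20d} = 1.06% × √20 = 4.740%.
ES multiplier = φ(z)/(1−α) = 0.175397/0.1 = 1.754.
ES = 4.740% × 1.754 = 8.314%; on $1,500,000,000: $124,710,000.

$124,700,000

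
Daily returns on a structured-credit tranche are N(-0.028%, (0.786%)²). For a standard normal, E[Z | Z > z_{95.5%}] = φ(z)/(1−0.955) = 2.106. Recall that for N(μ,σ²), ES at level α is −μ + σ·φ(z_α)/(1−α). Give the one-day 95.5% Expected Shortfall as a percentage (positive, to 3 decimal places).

1.683%

ES = −(-0.028%) + 0.786% × 2.106 = 1.683%.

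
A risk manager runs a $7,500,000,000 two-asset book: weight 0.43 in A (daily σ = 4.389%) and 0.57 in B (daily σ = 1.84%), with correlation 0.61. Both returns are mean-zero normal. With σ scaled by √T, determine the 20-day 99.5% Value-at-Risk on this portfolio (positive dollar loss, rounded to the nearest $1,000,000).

$2,298,000,000

σ_p = √(0.43²·4.389² + 0.57²·1.84² + 2·0.61·0.43·0.57·4.389·1.84) = 2.660%.
σ_{20d} = 2.660% × √20 = 11.896%.
z(99.5%) = 2.576.
VaR = 2.576 × 11.896% = 30.644%; on $7,500,000,000 that is $2,298,300,000.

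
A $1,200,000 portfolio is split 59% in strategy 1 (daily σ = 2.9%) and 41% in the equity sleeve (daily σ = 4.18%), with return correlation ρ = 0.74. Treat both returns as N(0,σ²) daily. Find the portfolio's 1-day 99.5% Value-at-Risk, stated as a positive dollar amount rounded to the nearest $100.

$98,700

σ_p² = 0.59²·2.9² + 0.41²·4.18² + 2·0.74·0.59·0.41·2.9·4.18 = 10.2045 (%²).
σ_p = √10.2045 = 3.194%.
At 99.5%, z = 2.576.
VaR = 2.576 × 3.194% = 8.228%; on $1,200,000 that is $98,736.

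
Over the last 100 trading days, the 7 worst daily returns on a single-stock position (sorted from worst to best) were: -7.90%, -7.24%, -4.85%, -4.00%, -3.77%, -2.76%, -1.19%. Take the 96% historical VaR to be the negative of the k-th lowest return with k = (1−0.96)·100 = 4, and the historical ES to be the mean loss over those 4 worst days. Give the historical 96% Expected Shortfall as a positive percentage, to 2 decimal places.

The 4 worst returns sum to -23.99%.
ES = −(-23.99%) / 4 = 5.9975% ≈ 6.00%.

6.00%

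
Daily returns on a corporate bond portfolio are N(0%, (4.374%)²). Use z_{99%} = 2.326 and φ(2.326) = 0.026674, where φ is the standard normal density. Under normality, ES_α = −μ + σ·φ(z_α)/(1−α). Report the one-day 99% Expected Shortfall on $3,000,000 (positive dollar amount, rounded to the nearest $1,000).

Tail multiplier: φ(z)/(1−α) = 0.026674 / 0.01 = 2.667.
ES = 4.374% × 2.667 = 11.665%.
On $3,000,000: 0.11665 × $3,000,000 = $349,950.

$350,000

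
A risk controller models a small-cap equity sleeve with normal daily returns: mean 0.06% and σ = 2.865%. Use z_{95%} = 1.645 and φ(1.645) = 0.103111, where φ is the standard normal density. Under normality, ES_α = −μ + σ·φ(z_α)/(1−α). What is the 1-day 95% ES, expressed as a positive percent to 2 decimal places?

Tail multiplier: φ(z)/(1−α) = 0.103111 / 0.05 = 2.062.
ES = −(0.06%) + 2.865% × 2.062 = 5.848%.

5.85%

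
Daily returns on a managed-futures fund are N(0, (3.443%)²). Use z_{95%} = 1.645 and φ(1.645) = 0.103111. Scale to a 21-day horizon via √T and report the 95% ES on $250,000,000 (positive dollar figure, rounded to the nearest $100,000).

σ_{21d} = 3.443% × √21 = 15.778%.
ES multiplier = φ(z)/(1−α) = 0.103111/0.05 = 2.062.
ES = 15.778% × 2.062 = 32.534%; on $250,000,000: $81,335,000.

$81,300,000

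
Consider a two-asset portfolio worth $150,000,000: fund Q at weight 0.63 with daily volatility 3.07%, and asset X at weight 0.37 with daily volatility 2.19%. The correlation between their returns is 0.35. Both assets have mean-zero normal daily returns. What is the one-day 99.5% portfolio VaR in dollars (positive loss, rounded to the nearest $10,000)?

σ_p² = 0.63²·3.07² + 0.37²·2.19² + 2·0.35·0.63·0.37·3.07·2.19 = 5.4944 (%²).
σ_p = √5.4944 = 2.344%.
At 99.5%, z = 2.576.
VaR = 2.576 × 2.344% = 6.038%; on $150,000,000 that is $9,057,000.

$9,060,000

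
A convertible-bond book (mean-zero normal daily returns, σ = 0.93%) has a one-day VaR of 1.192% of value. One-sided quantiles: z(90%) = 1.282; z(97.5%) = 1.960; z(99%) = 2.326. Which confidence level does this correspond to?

Implied z = VaR/σ = 1.192 / 0.93 = 1.282.
This matches z(90%) = 1.282.

90%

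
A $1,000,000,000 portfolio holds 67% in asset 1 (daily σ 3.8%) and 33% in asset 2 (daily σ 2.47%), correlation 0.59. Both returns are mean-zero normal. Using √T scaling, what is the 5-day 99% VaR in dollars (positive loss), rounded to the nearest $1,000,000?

$161,000,000

σ_p = √(0.67²·3.8² + 0.33²·2.47² + 2·0.59·0.67·0.33·3.8·2.47) = 3.098%.
σ_{5d} = 3.098% × √5 = 6.927%.
z(99%) = 2.326.
VaR = 2.326 × 6.927% = 16.112%; on $1,000,000,000 that is $161,120,000.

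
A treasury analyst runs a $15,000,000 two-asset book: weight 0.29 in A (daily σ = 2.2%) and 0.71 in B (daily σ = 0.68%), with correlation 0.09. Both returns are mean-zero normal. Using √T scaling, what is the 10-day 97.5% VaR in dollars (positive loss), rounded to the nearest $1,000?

$775,000

σ_p = √(0.29²·2.2² + 0.71²·0.68² + 2·0.09·0.29·0.71·2.2·0.68) = 0.834%.
σ_{10d} = 0.834% × √10 = 2.637%.
z(97.5%) = 1.960.
VaR = 1.960 × 2.637% = 5.169%; on $15,000,000 that is $775,350.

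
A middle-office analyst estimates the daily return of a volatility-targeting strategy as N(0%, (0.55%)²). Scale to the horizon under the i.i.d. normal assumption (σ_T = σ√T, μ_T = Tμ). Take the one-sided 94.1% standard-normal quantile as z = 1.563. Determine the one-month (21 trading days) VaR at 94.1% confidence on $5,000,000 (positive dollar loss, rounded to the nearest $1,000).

$197,000

σ_{21d} = 0.55% × √21 = 2.520%.
VaR = 1.563 × 2.520% = 3.939%.
On $5,000,000: 0.03939 × $5,000,000 = $196,950.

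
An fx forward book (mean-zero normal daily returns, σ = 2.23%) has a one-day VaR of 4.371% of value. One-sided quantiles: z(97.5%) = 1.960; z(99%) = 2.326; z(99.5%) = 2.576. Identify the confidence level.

97.5%

Implied z = VaR/σ = 4.371 / 2.23 = 1.960.
This matches z(97.5%) = 1.960.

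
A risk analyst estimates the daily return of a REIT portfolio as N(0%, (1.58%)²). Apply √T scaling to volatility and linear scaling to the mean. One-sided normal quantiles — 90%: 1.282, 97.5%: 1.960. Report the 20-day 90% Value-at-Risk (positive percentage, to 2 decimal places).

σ_{20d} = 1.58% × √20 = 7.066%.
VaR = 1.282 × 7.066% = 9.059%.

9.06%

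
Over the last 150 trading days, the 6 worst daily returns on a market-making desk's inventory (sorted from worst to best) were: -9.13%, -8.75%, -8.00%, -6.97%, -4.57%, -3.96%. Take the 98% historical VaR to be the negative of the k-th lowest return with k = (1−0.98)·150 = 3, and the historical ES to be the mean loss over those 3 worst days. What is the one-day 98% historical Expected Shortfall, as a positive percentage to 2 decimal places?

8.63%

The 3 worst returns sum to -25.88%.
ES = −(-25.88%) / 3 = 8.6266…% ≈ 8.63%.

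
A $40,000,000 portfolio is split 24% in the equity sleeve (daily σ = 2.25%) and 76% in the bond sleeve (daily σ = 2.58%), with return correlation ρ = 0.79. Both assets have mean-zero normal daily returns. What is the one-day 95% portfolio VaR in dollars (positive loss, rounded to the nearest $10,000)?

σ_p² = 0.24²·2.25² + 0.76²·2.58² + 2·0.79·0.24·0.76·2.25·2.58 = 5.8093 (%²).
σ_p = √5.8093 = 2.410%.
At 95%, z = 1.645.
VaR = 1.645 × 2.410% = 3.964%; on $40,000,000 that is $1,585,600.

$1,590,000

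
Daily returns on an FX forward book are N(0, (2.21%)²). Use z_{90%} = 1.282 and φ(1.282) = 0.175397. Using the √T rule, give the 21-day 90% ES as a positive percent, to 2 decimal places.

σ_{21d} = 2.21% × √21 = 10.127%.
ES multiplier = φ(z)/(1−α) = 0.175397/0.1 = 1.754.
ES = 10.127% × 1.754 = 17.763%.

17.76%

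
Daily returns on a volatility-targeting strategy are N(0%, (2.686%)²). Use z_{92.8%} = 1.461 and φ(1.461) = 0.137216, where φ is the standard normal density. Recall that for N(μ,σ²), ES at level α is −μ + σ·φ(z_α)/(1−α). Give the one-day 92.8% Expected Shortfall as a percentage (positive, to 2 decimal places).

Tail multiplier: φ(z)/(1−α) = 0.137216 / 0.072 = 1.906.
ES = 2.686% × 1.906 = 5.120%.

5.12%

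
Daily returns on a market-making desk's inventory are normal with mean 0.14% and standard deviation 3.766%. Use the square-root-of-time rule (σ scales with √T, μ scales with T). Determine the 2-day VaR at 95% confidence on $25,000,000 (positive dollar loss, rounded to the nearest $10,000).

At 95%, z = 1.645.
σ_{2d} = 3.766% × √2 = 5.326%; μ_{2d} = 2 × 0.14% = 0.280%.
VaR = −(0.280%) + 1.645 × 5.326% = 8.481%.
On $25,000,000: 0.08481 × $25,000,000 = $2,120,250.

$2,120,000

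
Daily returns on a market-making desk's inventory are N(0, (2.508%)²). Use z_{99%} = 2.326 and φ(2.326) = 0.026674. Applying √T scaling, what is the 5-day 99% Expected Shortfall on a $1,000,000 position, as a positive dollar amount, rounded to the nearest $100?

$149,600

σ_{5d} = 2.508% × √5 = 5.608%.
ES multiplier = φ(z)/(1−α) = 0.026674/0.01 = 2.667.
ES = 5.608% × 2.667 = 14.957%; on $1,000,000: $149,570.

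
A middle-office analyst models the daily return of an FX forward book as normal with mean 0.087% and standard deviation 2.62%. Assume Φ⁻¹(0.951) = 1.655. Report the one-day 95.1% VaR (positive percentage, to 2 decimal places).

4.25%

VaR = −μ + z·σ = −(0.087%) + 1.655 × 2.62% = 4.249%.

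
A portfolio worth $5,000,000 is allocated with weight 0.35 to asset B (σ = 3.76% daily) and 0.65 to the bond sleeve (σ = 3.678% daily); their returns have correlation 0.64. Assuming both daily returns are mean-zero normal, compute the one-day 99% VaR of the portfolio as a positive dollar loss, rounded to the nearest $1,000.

$394,000

σ_p² = 0.35²·3.76² + 0.65²·3.678² + 2·0.64·0.35·0.65·3.76·3.678 = 11.4744 (%²).
σ_p = √11.4744 = 3.387%.
At 99%, z = 2.326.
VaR = 2.326 × 3.387% = 7.878%; on $5,000,000 that is $393,900.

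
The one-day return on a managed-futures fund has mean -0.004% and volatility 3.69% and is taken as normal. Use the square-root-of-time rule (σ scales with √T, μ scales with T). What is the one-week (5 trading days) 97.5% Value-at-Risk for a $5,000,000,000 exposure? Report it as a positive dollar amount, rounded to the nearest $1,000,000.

At 97.5%, z = 1.960.
σ_{5d} = 3.69% × √5 = 8.251%; μ_{5d} = 5 × -0.004% = -0.020%.
VaR = −(-0.020%) + 1.960 × 8.251% = 16.192%.
On $5,000,000,000: 0.16192 × $5,000,000,000 = $809,600,000.

$810,000,000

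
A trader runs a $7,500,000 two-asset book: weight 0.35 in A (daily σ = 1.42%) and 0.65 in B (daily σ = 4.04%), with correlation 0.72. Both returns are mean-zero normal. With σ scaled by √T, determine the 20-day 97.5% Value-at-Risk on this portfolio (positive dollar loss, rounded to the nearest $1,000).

$1,975,000

σ_p = √(0.35²·1.42² + 0.65²·4.04² + 2·0.72·0.35·0.65·1.42·4.04) = 3.004%.
σ_{20d} = 3.004% × √20 = 13.434%.
z(97.5%) = 1.960.
VaR = 1.960 × 13.434% = 26.331%; on $7,500,000 that is $1,974,825.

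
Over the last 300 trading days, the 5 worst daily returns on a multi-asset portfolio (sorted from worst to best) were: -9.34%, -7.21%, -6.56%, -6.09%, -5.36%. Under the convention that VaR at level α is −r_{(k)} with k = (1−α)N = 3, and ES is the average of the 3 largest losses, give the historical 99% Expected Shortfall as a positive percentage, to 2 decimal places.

The 3 worst returns sum to -23.11%.
ES = −(-23.11%) / 3 = 7.7033…% ≈ 7.70%.

7.70%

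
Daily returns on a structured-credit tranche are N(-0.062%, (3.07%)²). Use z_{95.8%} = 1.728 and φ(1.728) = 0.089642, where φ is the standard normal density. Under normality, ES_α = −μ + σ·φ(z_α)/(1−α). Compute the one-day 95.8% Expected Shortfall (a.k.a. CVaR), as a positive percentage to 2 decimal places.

Tail multiplier: φ(z)/(1−α) = 0.089642 / 0.042 = 2.134.
ES = −(-0.062%) + 3.07% × 2.134 = 6.613%.

6.61%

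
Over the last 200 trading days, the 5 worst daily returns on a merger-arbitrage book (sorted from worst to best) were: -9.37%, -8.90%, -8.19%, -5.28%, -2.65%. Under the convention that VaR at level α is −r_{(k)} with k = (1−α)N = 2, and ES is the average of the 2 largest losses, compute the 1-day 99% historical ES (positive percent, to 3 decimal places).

The 2 worst returns sum to -18.27%.
ES = −(-18.27%) / 2 = 9.135%.

9.135%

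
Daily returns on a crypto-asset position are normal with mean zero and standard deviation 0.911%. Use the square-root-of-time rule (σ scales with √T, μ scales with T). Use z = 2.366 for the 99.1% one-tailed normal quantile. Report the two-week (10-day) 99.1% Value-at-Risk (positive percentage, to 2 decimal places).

σ_{10d} = 0.911% × √10 = 2.881%.
VaR = 2.366 × 2.881% = 6.816%.

6.82%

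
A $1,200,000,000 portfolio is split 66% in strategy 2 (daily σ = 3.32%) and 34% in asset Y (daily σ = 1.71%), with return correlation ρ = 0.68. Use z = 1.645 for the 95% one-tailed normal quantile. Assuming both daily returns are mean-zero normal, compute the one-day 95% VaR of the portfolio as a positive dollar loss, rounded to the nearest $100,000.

σ_p² = 0.66²·3.32² + 0.34²·1.71² + 2·0.68·0.66·0.34·3.32·1.71 = 6.8720 (%²).
σ_p = √6.8720 = 2.621%.
VaR = 1.645 × 2.621% = 4.312%; on $1,200,000,000 that is $51,744,000.

$51,700,000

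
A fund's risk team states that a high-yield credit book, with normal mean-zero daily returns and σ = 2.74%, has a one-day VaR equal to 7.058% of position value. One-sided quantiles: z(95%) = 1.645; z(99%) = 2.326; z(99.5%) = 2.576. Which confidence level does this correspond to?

99.5%

Implied z = VaR/σ = 7.058 / 2.74 = 2.576.
This matches z(99.5%) = 2.576.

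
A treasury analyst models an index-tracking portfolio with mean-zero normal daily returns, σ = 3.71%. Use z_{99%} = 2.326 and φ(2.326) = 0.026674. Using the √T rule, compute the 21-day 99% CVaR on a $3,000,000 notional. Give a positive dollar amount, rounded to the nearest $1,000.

σ_{21d} = 3.71% × √21 = 17.001%.
ES multiplier = φ(z)/(1−α) = 0.026674/0.01 = 2.667.
ES = 17.001% × 2.667 = 45.342%; on $3,000,000: $1,360,260.

$1,360,000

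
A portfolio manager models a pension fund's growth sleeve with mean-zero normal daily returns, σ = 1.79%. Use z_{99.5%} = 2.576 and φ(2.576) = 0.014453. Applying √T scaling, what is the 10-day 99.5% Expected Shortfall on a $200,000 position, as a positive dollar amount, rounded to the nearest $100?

σ_{10d} = 1.79% × √10 = 5.660%.
ES multiplier = φ(z)/(1−α) = 0.014453/0.005 = 2.891.
ES = 5.660% × 2.891 = 16.363%; on $200,000: $32,726.

$32,700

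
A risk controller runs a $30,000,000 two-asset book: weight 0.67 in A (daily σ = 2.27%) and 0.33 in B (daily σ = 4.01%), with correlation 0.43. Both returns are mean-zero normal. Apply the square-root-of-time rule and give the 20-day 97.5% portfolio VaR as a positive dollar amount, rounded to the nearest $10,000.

σ_p = √(0.67²·2.27² + 0.33²·4.01² + 2·0.43·0.67·0.33·2.27·4.01) = 2.407%.
σ_{20d} = 2.407% × √20 = 10.764%.
z(97.5%) = 1.960.
VaR = 1.960 × 10.764% = 21.097%; on $30,000,000 that is $6,329,100.

$6,330,000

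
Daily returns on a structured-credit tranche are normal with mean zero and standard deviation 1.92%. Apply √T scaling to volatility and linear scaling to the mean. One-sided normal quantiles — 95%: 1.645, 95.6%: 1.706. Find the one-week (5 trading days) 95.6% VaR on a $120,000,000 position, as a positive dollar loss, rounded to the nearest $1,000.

$8,789,000

σ_{5d} = 1.92% × √5 = 4.293%.
VaR = 1.706 × 4.293% = 7.324%.
On $120,000,000: 0.07324 × $120,000,000 = $8,788,800.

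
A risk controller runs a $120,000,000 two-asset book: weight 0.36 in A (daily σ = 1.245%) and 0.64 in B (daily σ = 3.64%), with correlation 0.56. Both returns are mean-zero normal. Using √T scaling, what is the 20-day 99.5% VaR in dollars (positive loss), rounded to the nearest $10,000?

σ_p = √(0.36²·1.245² + 0.64²·3.64² + 2·0.56·0.36·0.64·1.245·3.64) = 2.607%.
σ_{20d} = 2.607% × √20 = 11.659%.
z(99.5%) = 2.576.
VaR = 2.576 × 11.659% = 30.034%; on $120,000,000 that is $36,040,800.

$36,040,000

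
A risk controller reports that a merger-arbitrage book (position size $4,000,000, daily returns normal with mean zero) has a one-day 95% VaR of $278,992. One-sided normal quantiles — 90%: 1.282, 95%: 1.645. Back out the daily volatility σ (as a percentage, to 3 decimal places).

4.240%

VaR as a fraction: $278,992 / $4,000,000 = 6.975%.
σ = VaR / z = 6.975% / 1.645 = 4.240%.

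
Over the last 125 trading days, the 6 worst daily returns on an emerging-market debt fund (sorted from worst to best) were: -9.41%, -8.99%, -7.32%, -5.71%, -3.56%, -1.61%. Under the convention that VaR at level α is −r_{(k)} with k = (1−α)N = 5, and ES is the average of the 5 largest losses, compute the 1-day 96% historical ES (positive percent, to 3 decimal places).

The 5 worst returns sum to -34.99%.
ES = −(-34.99%) / 5 = 6.998%.

6.998%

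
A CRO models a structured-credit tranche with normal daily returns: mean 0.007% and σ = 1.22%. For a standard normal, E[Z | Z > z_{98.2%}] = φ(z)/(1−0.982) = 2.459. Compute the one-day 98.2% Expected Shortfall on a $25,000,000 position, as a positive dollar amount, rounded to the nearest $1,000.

$748,000

ES = −(0.007%) + 1.22% × 2.459 = 2.993%.
On $25,000,000: 0.02993 × $25,000,000 = $748,250.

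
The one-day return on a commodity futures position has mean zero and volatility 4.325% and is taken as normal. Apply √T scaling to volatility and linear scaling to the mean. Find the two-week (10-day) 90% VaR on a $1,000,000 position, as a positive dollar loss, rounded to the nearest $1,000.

At 90%, z = 1.282.
σ_{10d} = 4.325% × √10 = 13.677%.
VaR = 1.282 × 13.677% = 17.534%.
On $1,000,000: 0.17534 × $1,000,000 = $175,340.

$175,000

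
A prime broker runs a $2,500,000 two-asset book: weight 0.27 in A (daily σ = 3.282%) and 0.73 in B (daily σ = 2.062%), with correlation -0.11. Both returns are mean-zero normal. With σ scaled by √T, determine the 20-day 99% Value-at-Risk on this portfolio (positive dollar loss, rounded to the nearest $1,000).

$432,000

σ_p = √(0.27²·3.282² + 0.73²·2.062² + 2·-0.11·0.27·0.73·3.282·2.062) = 1.661%.
σ_{20d} = 1.661% × √20 = 7.428%.
z(99%) = 2.326.
VaR = 2.326 × 7.428% = 17.278%; on $2,500,000 that is $431,950.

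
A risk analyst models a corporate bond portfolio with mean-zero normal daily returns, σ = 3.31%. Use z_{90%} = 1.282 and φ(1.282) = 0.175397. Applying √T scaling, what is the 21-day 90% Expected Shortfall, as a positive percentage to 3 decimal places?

σ_{21d} = 3.31% × √21 = 15.168%.
ES multiplier = φ(z)/(1−α) = 0.175397/0.1 = 1.754.
ES = 15.168% × 1.754 = 26.605%.

26.605%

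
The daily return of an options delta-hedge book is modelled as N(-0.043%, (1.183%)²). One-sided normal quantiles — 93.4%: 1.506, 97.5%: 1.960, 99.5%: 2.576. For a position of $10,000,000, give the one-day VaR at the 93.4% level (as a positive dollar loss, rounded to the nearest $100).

$182,500

VaR = −μ + z·σ = −(-0.043%) + 1.506 × 1.183% = 1.825%.
On $10,000,000: 0.01825 × $10,000,000 = $182,500.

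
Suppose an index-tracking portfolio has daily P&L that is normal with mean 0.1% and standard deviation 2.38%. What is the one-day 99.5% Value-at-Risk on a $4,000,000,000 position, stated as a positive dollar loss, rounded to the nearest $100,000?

$241,200,000

At 99.5% one-sided, z = 2.576.
VaR = −μ + z·σ = −(0.1%) + 2.576 × 2.38% = 6.031%.
On $4,000,000,000: 0.06031 × $4,000,000,000 = $241,240,000.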